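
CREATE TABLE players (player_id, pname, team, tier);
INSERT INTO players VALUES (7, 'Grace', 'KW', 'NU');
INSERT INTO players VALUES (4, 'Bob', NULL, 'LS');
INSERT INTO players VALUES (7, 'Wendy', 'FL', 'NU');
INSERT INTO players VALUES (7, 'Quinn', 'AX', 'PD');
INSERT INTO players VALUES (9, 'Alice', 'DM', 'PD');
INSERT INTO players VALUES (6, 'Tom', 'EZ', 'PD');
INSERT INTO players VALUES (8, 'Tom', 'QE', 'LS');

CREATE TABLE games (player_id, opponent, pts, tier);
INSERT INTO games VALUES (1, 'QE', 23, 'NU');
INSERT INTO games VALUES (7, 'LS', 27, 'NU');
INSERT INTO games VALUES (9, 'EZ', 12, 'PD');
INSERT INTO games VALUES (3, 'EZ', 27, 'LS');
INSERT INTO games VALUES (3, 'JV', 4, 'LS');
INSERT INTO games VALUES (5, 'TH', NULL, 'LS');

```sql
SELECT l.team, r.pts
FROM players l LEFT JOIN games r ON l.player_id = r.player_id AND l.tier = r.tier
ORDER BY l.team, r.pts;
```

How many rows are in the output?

LEFT JOIN keeps every row from `players`; unmatched rows get NULL for `games`'s columns.
Matching on l.player_id = r.player_id AND l.tier = r.tier.
- player_id=7, tier=NU: 1 matching r row(s), so 1 row(s) emitted.
- player_id=4, tier=LS: no r row matches, row kept with r columns NULL.
- player_id=7, tier=NU: 1 matching r row(s), so 1 row(s) emitted.
- player_id=7, tier=PD: no r row matches, row kept with r columns NULL.
- player_id=9, tier=PD: 1 matching r row(s), so 1 row(s) emitted.
- player_id=6, tier=PD: no r row matches, row kept with r columns NULL.
- player_id=8, tier=LS: no r row matches, row kept with r columns NULL.
Total: 3 matched + 4 padded = 7 rows.

7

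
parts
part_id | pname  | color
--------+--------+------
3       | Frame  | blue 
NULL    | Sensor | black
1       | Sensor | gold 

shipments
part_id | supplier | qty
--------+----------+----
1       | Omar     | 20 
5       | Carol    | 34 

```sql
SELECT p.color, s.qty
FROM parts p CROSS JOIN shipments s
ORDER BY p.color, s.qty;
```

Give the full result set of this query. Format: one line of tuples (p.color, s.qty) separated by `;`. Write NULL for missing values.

(black, 20); (black, 34); (blue, 20); (blue, 34); (gold, 20); (gold, 34)

CROSS JOIN pairs every row of `parts` with every row of `shipments`: 3 × 2 = 6 rows.
After projecting and ordering:
p.color | s.qty
black | 20
black | 34
blue | 20
blue | 34
gold | 20
gold | 34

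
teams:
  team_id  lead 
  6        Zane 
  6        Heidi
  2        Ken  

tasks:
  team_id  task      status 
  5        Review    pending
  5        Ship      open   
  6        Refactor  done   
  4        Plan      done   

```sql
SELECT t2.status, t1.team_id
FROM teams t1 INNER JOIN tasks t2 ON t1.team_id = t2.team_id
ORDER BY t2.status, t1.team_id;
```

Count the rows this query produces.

INNER JOIN keeps only pairs where the ON condition holds.
Matching on t1.team_id = t2.team_id.
Matched pairs: 2.
Total: 2 rows.

2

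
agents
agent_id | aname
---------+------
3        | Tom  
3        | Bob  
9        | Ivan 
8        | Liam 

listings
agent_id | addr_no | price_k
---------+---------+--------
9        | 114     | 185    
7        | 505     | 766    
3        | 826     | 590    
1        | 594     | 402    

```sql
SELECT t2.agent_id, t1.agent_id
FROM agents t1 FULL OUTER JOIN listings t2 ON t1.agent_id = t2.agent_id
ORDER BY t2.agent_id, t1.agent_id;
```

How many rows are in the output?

6

FULL OUTER JOIN keeps every row from both sides; unmatched rows get NULL for the other side's columns.
Matching on t1.agent_id = t2.agent_id.
Matched pairs: 3; unmatched t1 rows kept: 1; unmatched t2 rows kept: 2.
Total: 3 matched + 3 padded = 6 rows.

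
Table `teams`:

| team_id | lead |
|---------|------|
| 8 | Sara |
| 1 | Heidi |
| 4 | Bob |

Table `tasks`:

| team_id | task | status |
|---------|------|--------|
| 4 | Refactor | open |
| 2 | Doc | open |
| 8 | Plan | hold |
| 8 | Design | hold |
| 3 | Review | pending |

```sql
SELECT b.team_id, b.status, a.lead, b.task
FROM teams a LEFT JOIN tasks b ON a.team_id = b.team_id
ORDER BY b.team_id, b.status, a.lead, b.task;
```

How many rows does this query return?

4

LEFT JOIN keeps every row from `teams`; unmatched rows get NULL for `tasks`'s columns.
Matching on a.team_id = b.team_id.
- team_id=8: 2 matching b row(s), so 2 row(s) emitted.
- team_id=1: no b row matches, row kept with b columns NULL.
- team_id=4: 1 matching b row(s), so 1 row(s) emitted.
Total: 3 matched + 1 padded = 4 rows.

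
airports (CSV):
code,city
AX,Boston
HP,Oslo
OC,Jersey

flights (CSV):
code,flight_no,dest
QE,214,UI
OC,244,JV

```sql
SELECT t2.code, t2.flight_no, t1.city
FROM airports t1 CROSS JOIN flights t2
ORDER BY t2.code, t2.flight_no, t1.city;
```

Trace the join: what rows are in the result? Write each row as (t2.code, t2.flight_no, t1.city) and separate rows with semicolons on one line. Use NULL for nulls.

(OC, 244, Boston); (OC, 244, Jersey); (OC, 244, Oslo); (QE, 214, Boston); (QE, 214, Jersey); (QE, 214, Oslo)

CROSS JOIN pairs every row of `airports` with every row of `flights`: 3 × 2 = 6 rows.
After projecting and ordering:
t2.code | t2.flight_no | t1.city
OC | 244 | Boston
OC | 244 | Jersey
OC | 244 | Oslo
QE | 214 | Boston
QE | 214 | Jersey
QE | 214 | Oslo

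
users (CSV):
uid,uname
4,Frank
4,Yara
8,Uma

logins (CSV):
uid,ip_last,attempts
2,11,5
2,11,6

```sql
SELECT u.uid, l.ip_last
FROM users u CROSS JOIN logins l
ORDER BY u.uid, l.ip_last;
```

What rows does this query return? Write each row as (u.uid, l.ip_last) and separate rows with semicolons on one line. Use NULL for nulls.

(4, 11); (4, 11); (4, 11); (4, 11); (8, 11); (8, 11)

CROSS JOIN pairs every row of `users` with every row of `logins`: 3 × 2 = 6 rows.
After projecting and ordering:
u.uid | l.ip_last
4 | 11
4 | 11
4 | 11
4 | 11
8 | 11
8 | 11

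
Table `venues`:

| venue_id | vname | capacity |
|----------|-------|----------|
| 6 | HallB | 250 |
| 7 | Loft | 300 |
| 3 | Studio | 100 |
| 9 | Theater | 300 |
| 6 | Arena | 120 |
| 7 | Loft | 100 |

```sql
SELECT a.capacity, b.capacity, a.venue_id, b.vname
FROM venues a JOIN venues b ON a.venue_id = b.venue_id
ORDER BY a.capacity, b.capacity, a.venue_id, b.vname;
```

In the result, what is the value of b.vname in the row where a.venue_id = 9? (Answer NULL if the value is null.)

INNER JOIN keeps only pairs where the ON condition holds.
Matching on a.venue_id = b.venue_id.
Matched pairs: 10.

Theater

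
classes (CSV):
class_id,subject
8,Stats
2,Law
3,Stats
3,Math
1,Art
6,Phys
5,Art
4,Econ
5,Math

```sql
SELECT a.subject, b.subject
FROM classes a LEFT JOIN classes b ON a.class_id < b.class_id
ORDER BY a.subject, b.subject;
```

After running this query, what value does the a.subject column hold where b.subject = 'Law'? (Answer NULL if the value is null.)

LEFT JOIN keeps every row from `classes a`; unmatched rows get NULL for `classes b`'s columns.
Matching on a.class_id < b.class_id.
- a (class_id=8) has no partner → padded with NULL.
- a (class_id=2) pairs with 7 row(s) of b.
- a (class_id=3) pairs with 5 row(s) of b.
- a (class_id=3) pairs with 5 row(s) of b.
- a (class_id=1) pairs with 8 row(s) of b.
- a (class_id=6) pairs with 1 row(s) of b.
- a (class_id=5) pairs with 2 row(s) of b.
- a (class_id=4) pairs with 4 row(s) of b.
- a (class_id=5) pairs with 2 row(s) of b.

Art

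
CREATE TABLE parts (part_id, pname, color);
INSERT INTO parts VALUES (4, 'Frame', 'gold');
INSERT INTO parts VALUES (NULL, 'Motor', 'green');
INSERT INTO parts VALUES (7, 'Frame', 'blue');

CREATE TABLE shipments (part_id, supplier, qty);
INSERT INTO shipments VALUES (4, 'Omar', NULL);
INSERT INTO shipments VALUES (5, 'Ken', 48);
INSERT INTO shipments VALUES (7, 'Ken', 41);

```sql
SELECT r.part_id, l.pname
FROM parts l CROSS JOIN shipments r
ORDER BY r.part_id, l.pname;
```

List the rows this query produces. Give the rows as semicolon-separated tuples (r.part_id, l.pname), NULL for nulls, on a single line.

CROSS JOIN pairs every row of `parts` with every row of `shipments`: 3 × 3 = 9 rows.
After projecting and ordering:
r.part_id | l.pname
4 | Frame
4 | Frame
4 | Motor
5 | Frame
5 | Frame
5 | Motor
7 | Frame
7 | Frame
7 | Motor

(4, Frame); (4, Frame); (4, Motor); (5, Frame); (5, Frame); (5, Motor); (7, Frame); (7, Frame); (7, Motor)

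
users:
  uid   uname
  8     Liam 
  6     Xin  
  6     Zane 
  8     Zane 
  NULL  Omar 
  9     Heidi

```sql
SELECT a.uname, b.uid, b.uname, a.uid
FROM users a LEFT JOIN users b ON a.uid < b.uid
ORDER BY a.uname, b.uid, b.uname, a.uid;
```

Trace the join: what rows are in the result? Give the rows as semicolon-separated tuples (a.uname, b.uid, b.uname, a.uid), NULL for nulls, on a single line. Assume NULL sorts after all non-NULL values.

LEFT JOIN keeps every row from `users a`; unmatched rows get NULL for `users b`'s columns.
Matching on a.uid < b.uid. A NULL in a compared column never satisfies the condition.
Matched pairs: 8; unmatched a rows kept: 2.

(Heidi, NULL, NULL, 9); (Liam, 9, Heidi, 8); (Omar, NULL, NULL, NULL); (Xin, 8, Liam, 6); (Xin, 8, Zane, 6); (Xin, 9, Heidi, 6); (Zane, 8, Liam, 6); (Zane, 8, Zane, 6); (Zane, 9, Heidi, 6); (Zane, 9, Heidi, 8)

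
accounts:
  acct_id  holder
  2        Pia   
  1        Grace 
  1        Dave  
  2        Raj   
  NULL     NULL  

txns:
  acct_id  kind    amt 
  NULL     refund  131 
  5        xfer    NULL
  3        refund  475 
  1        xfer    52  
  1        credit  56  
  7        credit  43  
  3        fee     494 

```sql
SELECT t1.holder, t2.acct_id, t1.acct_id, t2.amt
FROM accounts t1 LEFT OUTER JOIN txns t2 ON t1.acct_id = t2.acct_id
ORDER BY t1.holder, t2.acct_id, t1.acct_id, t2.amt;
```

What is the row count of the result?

7

LEFT JOIN keeps every row from `accounts`; unmatched rows get NULL for `txns`'s columns.
Matching on t1.acct_id = t2.acct_id. A NULL in a compared column never satisfies the condition.
- t1 (acct_id=2) has no partner → padded with NULL.
- t1 (acct_id=1) pairs with 2 row(s) of t2.
- t1 (acct_id=1) pairs with 2 row(s) of t2.
- t1 (acct_id=2) has no partner → padded with NULL.
- t1 (acct_id=NULL) has no partner → padded with NULL.
Total: 4 matched + 3 padded = 7 rows.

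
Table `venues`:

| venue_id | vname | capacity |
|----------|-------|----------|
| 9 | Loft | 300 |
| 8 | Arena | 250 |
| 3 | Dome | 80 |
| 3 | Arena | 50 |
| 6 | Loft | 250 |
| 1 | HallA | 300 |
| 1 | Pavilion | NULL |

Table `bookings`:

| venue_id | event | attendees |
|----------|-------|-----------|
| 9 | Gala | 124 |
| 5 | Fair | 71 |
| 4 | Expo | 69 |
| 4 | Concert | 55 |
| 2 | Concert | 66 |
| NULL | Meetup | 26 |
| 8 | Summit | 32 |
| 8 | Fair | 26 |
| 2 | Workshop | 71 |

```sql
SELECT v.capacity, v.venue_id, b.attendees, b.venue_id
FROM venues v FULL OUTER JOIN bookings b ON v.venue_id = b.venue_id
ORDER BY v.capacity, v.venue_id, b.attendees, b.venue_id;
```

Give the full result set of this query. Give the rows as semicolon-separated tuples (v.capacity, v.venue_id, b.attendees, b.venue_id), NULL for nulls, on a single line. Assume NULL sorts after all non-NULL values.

(50, 3, NULL, NULL); (80, 3, NULL, NULL); (250, 6, NULL, NULL); (250, 8, 26, 8); (250, 8, 32, 8); (300, 1, NULL, NULL); (300, 9, 124, 9); (NULL, 1, NULL, NULL); (NULL, NULL, 26, NULL); (NULL, NULL, 55, 4); (NULL, NULL, 66, 2); (NULL, NULL, 69, 4); (NULL, NULL, 71, 2); (NULL, NULL, 71, 5)

FULL OUTER JOIN keeps every row from both sides; unmatched rows get NULL for the other side's columns.
Matching on v.venue_id = b.venue_id. A NULL in a compared column never satisfies the condition.
- venue_id=9: 1 matching b row(s), so 1 row(s) emitted.
- venue_id=8: 2 matching b row(s), so 2 row(s) emitted.
- venue_id=3: no b row matches, row kept with b columns NULL.
- venue_id=3: no b row matches, row kept with b columns NULL.
- venue_id=6: no b row matches, row kept with b columns NULL.
- venue_id=1: no b row matches, row kept with b columns NULL.
- venue_id=1: no b row matches, row kept with b columns NULL.
- 6 row(s) from b found no v partner → padded with NULL.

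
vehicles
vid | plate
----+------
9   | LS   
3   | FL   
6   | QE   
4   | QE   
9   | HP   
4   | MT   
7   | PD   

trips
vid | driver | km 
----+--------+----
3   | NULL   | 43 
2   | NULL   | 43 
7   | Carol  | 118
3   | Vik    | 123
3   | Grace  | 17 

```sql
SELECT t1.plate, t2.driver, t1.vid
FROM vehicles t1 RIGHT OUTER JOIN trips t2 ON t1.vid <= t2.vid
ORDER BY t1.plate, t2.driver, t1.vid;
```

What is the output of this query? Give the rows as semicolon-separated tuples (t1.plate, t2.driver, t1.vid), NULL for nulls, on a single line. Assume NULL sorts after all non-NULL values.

RIGHT JOIN keeps every row from `trips`; unmatched rows get NULL for `vehicles`'s columns.
Matching on t1.vid <= t2.vid.
Matched pairs: 8; unmatched t2 rows kept: 1.

(FL, Carol, 3); (FL, Grace, 3); (FL, Vik, 3); (FL, NULL, 3); (MT, Carol, 4); (PD, Carol, 7); (QE, Carol, 4); (QE, Carol, 6); (NULL, NULL, NULL)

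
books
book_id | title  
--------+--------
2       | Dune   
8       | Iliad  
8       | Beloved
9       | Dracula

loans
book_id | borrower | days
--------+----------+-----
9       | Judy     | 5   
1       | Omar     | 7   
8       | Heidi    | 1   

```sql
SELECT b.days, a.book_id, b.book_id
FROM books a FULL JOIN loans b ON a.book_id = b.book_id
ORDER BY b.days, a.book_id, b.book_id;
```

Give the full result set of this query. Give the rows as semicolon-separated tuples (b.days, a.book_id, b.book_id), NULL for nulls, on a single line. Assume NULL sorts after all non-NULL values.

FULL OUTER JOIN keeps every row from both sides; unmatched rows get NULL for the other side's columns.
Matching on a.book_id = b.book_id.
Matched pairs: 3; unmatched a rows kept: 1; unmatched b rows kept: 1.

(1, 8, 8); (1, 8, 8); (5, 9, 9); (7, NULL, 1); (NULL, 2, NULL)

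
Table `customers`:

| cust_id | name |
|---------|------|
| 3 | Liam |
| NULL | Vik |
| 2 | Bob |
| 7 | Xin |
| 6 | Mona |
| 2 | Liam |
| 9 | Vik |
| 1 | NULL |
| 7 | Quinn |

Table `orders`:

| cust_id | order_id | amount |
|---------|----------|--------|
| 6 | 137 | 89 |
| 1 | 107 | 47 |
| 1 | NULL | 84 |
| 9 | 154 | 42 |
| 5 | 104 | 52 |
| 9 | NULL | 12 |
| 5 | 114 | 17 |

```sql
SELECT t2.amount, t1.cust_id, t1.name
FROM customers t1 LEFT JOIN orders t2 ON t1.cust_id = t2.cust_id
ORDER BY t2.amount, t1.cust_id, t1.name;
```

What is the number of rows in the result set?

LEFT JOIN keeps every row from `customers`; unmatched rows get NULL for `orders`'s columns.
Matching on t1.cust_id = t2.cust_id. A NULL in a compared column never satisfies the condition.
Matched pairs: 5; unmatched t1 rows kept: 6.
Total: 5 matched + 6 padded = 11 rows.

11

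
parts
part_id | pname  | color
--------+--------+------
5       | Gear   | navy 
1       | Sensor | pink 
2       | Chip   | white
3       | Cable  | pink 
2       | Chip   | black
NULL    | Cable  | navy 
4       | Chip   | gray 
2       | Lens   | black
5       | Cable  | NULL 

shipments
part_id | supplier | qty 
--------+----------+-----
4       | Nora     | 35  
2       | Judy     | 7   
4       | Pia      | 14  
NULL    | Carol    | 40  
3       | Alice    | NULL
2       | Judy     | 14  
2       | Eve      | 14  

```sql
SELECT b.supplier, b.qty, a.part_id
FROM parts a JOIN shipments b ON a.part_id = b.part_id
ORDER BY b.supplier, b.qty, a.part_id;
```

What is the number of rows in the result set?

12

INNER JOIN keeps only pairs where the ON condition holds.
Matching on a.part_id = b.part_id. A NULL in a compared column never satisfies the condition.
- a (part_id=5) has no partner → excluded.
- a (part_id=1) has no partner → excluded.
- a (part_id=2) pairs with 3 row(s) of b.
- a (part_id=3) pairs with 1 row(s) of b.
- a (part_id=2) pairs with 3 row(s) of b.
- a (part_id=NULL) has no partner → excluded.
- a (part_id=4) pairs with 2 row(s) of b.
- a (part_id=2) pairs with 3 row(s) of b.
- a (part_id=5) has no partner → excluded.
Total: 12 rows.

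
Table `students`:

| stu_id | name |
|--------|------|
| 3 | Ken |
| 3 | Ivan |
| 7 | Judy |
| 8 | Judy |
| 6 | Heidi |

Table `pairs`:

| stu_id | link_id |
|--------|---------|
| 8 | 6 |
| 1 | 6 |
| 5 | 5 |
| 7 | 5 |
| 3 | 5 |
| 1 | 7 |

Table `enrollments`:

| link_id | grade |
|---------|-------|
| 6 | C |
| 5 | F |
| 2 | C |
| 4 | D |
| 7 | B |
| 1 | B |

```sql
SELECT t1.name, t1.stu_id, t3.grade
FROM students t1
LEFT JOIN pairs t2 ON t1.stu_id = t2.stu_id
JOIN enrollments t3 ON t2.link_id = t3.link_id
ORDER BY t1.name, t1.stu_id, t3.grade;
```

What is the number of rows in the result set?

Evaluate left to right. First `students t1 LEFT JOIN pairs t2` on stu_id: 5 row(s).
Then INNER JOIN `enrollments t3` on link_id: keep only rows whose t2.link_id appears in t3.
Result: 4 row(s).

4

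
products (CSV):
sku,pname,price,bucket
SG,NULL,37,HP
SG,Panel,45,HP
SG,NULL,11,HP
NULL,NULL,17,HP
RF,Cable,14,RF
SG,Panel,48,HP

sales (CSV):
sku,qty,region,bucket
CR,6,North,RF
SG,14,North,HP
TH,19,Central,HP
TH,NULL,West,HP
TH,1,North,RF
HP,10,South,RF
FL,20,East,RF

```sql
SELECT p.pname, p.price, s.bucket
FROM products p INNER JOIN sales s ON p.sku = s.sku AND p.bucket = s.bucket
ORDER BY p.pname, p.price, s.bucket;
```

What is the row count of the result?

4

INNER JOIN keeps only pairs where the ON condition holds.
Matching on p.sku = s.sku AND p.bucket = s.bucket. A NULL in a compared column never satisfies the condition.
Matched pairs: 4.
Total: 4 rows.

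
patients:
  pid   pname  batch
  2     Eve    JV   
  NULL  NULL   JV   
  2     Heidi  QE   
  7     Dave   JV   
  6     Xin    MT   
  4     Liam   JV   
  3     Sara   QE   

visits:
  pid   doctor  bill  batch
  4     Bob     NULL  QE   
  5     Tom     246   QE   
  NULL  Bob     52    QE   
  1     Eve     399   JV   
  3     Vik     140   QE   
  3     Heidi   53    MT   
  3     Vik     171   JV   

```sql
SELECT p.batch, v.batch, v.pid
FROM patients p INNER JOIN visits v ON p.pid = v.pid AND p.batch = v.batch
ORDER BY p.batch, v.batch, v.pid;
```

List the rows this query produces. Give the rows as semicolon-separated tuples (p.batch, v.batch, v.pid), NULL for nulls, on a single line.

INNER JOIN keeps only pairs where the ON condition holds.
Matching on p.pid = v.pid AND p.batch = v.batch. A NULL in a compared column never satisfies the condition.
- p (pid=2, batch=JV) has no partner → excluded.
- p (pid=NULL, batch=JV) has no partner → excluded.
- p (pid=2, batch=QE) has no partner → excluded.
- p (pid=7, batch=JV) has no partner → excluded.
- p (pid=6, batch=MT) has no partner → excluded.
- p (pid=4, batch=JV) has no partner → excluded.
- p (pid=3, batch=QE) pairs with 1 row(s) of v.
After projecting and ordering:
p.batch | v.batch | v.pid
QE | QE | 3

(QE, QE, 3)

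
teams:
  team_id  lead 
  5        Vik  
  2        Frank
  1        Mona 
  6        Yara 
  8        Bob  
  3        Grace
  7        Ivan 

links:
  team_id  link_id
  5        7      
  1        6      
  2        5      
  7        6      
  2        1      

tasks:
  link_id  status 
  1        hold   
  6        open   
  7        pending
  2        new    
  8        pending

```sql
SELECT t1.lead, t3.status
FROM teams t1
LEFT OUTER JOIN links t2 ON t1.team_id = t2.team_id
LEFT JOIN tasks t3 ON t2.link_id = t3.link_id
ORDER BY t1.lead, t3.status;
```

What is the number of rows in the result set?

8

Step 1 — t1 LEFT JOIN t2 on team_id → 8 row(s).
Then LEFT JOIN `tasks t3` on link_id: each of those 8 rows is kept; rows whose t2.link_id has no match in t3 get NULL for t3's columns.
Result: 8 row(s).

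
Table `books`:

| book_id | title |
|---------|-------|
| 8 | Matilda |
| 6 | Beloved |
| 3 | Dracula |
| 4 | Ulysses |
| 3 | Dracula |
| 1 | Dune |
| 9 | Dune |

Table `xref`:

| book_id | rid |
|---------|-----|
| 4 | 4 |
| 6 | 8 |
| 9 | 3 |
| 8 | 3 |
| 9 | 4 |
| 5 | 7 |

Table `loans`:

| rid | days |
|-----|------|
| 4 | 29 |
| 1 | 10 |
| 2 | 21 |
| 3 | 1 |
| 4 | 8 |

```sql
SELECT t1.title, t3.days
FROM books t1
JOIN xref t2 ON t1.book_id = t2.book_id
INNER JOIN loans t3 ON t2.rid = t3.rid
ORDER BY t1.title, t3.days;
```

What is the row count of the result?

6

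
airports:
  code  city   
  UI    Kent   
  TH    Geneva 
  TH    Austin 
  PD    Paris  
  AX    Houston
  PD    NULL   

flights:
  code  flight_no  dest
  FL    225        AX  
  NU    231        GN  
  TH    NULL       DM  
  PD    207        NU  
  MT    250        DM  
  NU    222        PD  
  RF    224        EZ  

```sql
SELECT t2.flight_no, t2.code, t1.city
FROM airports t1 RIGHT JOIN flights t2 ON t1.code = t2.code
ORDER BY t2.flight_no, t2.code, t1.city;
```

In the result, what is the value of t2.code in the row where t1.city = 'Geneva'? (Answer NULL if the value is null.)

RIGHT JOIN keeps every row from `flights`; unmatched rows get NULL for `airports`'s columns.
Matching on t1.code = t2.code.
- t1 (code=UI) has no partner in t2.
- t1 (code=TH) pairs with 1 row(s) of t2.
- t1 (code=TH) pairs with 1 row(s) of t2.
- t1 (code=PD) pairs with 1 row(s) of t2.
- t1 (code=AX) has no partner in t2.
- t1 (code=PD) pairs with 1 row(s) of t2.
- plus 5 unmatched t2 row(s), each kept with NULL t1 columns.

TH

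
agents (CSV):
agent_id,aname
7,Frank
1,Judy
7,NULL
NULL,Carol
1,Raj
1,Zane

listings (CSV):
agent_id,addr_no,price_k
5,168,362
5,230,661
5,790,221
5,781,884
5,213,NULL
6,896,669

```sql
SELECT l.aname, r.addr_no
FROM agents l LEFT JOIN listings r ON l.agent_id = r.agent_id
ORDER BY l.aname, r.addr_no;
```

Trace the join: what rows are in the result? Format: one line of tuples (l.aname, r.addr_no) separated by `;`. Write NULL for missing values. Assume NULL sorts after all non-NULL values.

LEFT JOIN keeps every row from `agents`; unmatched rows get NULL for `listings`'s columns.
Matching on l.agent_id = r.agent_id. A NULL in a compared column never satisfies the condition.
- l[0] agent_id=7 → no match; kept with NULLs on the r side.
- l[1] agent_id=1 → no match; kept with NULLs on the r side.
- l[2] agent_id=7 → no match; kept with NULLs on the r side.
- l[3] agent_id=NULL → no match; kept with NULLs on the r side.
- l[4] agent_id=1 → no match; kept with NULLs on the r side.
- l[5] agent_id=1 → no match; kept with NULLs on the r side.
After projecting and ordering:
l.aname | r.addr_no
Carol | NULL
Frank | NULL
Judy | NULL
Raj | NULL
Zane | NULL
NULL | NULL

(Carol, NULL); (Frank, NULL); (Judy, NULL); (Raj, NULL); (Zane, NULL); (NULL, NULL)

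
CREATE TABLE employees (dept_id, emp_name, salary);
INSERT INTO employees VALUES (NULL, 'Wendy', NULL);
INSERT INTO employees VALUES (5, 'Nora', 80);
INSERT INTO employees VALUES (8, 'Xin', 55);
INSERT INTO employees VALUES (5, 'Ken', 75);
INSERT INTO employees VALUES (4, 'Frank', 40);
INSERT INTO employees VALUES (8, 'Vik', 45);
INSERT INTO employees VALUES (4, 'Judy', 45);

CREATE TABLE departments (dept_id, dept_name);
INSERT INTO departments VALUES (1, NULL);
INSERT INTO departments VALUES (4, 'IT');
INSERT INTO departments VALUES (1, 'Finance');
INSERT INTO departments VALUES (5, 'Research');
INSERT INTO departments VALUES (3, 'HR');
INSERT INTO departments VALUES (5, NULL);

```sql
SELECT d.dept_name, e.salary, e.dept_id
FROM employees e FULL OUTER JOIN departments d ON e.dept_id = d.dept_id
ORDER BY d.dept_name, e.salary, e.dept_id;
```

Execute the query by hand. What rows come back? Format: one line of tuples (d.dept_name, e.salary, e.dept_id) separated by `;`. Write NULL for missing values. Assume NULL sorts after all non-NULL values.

FULL OUTER JOIN keeps every row from both sides; unmatched rows get NULL for the other side's columns.
Matching on e.dept_id = d.dept_id. A NULL in a compared column never satisfies the condition.
Matched pairs: 6; unmatched e rows kept: 3; unmatched d rows kept: 3.

(Finance, NULL, NULL); (HR, NULL, NULL); (IT, 40, 4); (IT, 45, 4); (Research, 75, 5); (Research, 80, 5); (NULL, 45, 8); (NULL, 55, 8); (NULL, 75, 5); (NULL, 80, 5); (NULL, NULL, NULL); (NULL, NULL, NULL)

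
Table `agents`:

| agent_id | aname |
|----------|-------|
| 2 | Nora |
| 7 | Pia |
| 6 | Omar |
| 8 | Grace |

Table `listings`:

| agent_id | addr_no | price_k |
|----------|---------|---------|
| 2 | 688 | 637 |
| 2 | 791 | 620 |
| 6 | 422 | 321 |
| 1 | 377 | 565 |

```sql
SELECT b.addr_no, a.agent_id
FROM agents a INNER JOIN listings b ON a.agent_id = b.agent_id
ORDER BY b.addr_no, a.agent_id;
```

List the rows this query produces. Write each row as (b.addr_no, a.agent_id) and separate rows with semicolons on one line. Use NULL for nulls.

INNER JOIN keeps only pairs where the ON condition holds.
Matching on a.agent_id = b.agent_id.
- a row (agent_id=2): matches 2 b row(s) → 2 output row(s).
- a row (agent_id=7): no match → dropped.
- a row (agent_id=6): matches 1 b row(s) → 1 output row(s).
- a row (agent_id=8): no match → dropped.
After projecting and ordering:
b.addr_no | a.agent_id
422 | 6
688 | 2
791 | 2

(422, 6); (688, 2); (791, 2)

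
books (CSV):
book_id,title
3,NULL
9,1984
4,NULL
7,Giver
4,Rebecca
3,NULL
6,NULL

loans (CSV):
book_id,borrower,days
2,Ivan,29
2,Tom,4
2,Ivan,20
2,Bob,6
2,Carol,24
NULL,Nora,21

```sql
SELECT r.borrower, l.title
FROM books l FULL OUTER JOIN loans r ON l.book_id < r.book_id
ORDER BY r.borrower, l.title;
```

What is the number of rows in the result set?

13

FULL OUTER JOIN keeps every row from both sides; unmatched rows get NULL for the other side's columns.
Matching on l.book_id < r.book_id. A NULL in a compared column never satisfies the condition.
Matched pairs: 0; unmatched l rows kept: 7; unmatched r rows kept: 6.
Total: 0 matched + 13 padded = 13 rows.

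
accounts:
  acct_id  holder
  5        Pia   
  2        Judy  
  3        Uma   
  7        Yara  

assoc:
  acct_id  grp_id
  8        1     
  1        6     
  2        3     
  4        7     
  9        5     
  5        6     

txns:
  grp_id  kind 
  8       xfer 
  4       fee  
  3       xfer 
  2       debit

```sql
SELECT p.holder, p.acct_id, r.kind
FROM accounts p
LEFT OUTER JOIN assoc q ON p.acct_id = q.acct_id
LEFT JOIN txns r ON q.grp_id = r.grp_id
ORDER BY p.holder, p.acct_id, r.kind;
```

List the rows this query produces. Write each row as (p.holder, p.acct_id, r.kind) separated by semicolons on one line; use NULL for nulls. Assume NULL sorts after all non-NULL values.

Step 1 — p LEFT JOIN q on acct_id → 4 row(s).
Then LEFT JOIN `txns r` on grp_id: each of those 4 rows is kept; rows whose q.grp_id has no match in r get NULL for r's columns.

(Judy, 2, xfer); (Pia, 5, NULL); (Uma, 3, NULL); (Yara, 7, NULL)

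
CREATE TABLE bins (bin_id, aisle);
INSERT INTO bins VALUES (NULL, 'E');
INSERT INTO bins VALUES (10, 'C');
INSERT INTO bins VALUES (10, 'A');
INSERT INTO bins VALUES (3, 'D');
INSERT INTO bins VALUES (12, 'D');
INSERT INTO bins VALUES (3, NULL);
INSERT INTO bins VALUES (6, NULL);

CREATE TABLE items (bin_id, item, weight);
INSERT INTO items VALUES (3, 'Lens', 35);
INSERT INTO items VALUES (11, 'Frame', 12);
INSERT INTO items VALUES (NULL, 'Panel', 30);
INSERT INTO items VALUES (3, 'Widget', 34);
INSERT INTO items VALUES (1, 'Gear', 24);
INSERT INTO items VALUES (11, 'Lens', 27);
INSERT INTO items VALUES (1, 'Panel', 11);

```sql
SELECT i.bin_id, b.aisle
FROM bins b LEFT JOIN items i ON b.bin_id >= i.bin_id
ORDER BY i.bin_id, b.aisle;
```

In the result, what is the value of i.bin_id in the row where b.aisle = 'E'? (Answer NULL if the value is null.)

NULL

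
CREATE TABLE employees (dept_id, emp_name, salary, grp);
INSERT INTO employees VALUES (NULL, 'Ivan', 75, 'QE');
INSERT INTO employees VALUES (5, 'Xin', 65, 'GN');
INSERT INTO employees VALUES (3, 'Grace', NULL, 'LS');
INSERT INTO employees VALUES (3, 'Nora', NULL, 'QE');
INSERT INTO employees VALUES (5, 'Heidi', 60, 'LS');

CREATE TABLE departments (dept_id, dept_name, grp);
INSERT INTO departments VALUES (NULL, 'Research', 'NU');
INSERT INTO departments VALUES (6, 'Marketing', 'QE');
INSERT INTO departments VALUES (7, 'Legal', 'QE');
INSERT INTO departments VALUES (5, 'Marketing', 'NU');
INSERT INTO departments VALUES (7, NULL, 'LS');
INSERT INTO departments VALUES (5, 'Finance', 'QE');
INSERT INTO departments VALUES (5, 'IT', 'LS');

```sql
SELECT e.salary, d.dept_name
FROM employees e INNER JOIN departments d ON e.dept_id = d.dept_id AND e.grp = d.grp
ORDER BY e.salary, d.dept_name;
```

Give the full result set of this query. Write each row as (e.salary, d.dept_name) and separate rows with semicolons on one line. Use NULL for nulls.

(60, IT)

INNER JOIN keeps only pairs where the ON condition holds.
Matching on e.dept_id = d.dept_id AND e.grp = d.grp. A NULL in a compared column never satisfies the condition.
- dept_id=NULL, grp=QE: no matching d row, dropped.
- dept_id=5, grp=GN: no matching d row, dropped.
- dept_id=3, grp=LS: no matching d row, dropped.
- dept_id=3, grp=QE: no matching d row, dropped.
- dept_id=5, grp=LS: 1 matching d row(s), so 1 row(s) emitted.
After projecting and ordering:
e.salary | d.dept_name
60 | IT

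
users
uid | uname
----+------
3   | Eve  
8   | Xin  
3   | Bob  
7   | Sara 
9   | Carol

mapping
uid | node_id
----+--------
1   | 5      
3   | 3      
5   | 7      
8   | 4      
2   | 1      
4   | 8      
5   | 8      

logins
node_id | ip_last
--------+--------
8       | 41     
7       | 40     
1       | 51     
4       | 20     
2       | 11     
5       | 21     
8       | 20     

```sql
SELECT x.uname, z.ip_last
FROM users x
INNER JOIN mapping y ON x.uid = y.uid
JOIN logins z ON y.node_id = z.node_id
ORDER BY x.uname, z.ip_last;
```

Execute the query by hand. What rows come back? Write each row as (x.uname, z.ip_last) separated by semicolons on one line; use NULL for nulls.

Step 1 — x INNER JOIN y on uid → 3 row(s).
Then INNER JOIN `logins z` on node_id: keep only rows whose y.node_id appears in z.

(Xin, 20)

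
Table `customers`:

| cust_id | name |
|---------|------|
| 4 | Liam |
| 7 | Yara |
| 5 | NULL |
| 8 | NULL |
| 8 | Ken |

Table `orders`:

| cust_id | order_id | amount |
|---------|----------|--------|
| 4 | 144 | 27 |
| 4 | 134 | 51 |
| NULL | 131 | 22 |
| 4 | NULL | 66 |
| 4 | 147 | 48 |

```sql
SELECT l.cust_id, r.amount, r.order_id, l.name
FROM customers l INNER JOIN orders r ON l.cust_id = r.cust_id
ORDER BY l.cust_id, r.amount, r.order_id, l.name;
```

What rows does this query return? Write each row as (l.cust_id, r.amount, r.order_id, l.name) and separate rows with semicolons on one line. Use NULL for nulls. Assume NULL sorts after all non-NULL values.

(4, 27, 144, Liam); (4, 48, 147, Liam); (4, 51, 134, Liam); (4, 66, NULL, Liam)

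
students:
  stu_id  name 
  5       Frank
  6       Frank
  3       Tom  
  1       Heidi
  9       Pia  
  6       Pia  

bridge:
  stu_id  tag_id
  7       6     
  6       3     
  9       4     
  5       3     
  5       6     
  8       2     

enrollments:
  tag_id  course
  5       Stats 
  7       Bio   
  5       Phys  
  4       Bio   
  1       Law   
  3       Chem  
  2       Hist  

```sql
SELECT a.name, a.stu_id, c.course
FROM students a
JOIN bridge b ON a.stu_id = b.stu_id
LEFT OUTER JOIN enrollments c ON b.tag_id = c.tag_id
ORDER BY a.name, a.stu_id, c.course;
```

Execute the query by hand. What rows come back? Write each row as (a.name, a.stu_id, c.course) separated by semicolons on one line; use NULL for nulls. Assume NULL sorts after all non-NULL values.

(Frank, 5, Chem); (Frank, 5, NULL); (Frank, 6, Chem); (Pia, 6, Chem); (Pia, 9, Bio)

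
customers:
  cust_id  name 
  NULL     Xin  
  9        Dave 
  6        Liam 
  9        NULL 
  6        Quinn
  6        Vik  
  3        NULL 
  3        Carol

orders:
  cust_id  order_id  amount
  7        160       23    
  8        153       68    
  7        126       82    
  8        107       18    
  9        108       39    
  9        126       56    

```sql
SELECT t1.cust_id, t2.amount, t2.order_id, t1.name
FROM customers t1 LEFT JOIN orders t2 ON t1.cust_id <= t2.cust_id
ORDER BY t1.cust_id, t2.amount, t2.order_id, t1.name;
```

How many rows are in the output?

35

LEFT JOIN keeps every row from `customers`; unmatched rows get NULL for `orders`'s columns.
Matching on t1.cust_id <= t2.cust_id. A NULL in a compared column never satisfies the condition.
Matched pairs: 34; unmatched t1 rows kept: 1.
Total: 34 matched + 1 padded = 35 rows.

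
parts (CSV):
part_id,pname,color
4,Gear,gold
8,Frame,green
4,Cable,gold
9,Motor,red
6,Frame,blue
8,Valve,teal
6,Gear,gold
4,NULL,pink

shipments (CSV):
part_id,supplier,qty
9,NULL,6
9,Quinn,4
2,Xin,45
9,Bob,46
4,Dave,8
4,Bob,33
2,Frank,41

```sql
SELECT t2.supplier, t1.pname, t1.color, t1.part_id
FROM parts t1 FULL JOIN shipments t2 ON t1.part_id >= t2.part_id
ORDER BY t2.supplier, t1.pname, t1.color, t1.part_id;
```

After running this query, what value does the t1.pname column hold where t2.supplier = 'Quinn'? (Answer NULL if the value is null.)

Motor

FULL OUTER JOIN keeps every row from both sides; unmatched rows get NULL for the other side's columns.
Matching on t1.part_id >= t2.part_id.
- t1 row (part_id=4): matches 4 t2 row(s) → 4 output row(s).
- t1 row (part_id=8): matches 4 t2 row(s) → 4 output row(s).
- t1 row (part_id=4): matches 4 t2 row(s) → 4 output row(s).
- t1 row (part_id=9): matches 7 t2 row(s) → 7 output row(s).
- t1 row (part_id=6): matches 4 t2 row(s) → 4 output row(s).
- t1 row (part_id=8): matches 4 t2 row(s) → 4 output row(s).
- t1 row (part_id=6): matches 4 t2 row(s) → 4 output row(s).
- t1 row (part_id=4): matches 4 t2 row(s) → 4 output row(s).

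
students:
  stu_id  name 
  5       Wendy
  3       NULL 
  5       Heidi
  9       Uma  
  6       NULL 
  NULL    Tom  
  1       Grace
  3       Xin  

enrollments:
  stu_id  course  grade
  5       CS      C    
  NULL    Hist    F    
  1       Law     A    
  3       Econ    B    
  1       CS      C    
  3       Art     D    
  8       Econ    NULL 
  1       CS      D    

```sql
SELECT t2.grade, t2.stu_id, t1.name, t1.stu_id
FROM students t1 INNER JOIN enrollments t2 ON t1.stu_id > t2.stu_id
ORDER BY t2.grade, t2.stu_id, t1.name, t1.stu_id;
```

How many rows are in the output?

29

INNER JOIN keeps only pairs where the ON condition holds.
Matching on t1.stu_id > t2.stu_id. A NULL in a compared column never satisfies the condition.
Matched pairs: 29.
Total: 29 rows.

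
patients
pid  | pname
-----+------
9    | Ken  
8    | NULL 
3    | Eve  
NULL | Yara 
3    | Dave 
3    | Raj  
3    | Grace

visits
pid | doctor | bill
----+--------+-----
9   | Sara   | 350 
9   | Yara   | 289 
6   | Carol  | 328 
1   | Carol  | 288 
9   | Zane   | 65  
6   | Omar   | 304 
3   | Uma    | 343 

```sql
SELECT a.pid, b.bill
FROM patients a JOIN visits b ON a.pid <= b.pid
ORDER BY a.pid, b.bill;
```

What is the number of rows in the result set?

30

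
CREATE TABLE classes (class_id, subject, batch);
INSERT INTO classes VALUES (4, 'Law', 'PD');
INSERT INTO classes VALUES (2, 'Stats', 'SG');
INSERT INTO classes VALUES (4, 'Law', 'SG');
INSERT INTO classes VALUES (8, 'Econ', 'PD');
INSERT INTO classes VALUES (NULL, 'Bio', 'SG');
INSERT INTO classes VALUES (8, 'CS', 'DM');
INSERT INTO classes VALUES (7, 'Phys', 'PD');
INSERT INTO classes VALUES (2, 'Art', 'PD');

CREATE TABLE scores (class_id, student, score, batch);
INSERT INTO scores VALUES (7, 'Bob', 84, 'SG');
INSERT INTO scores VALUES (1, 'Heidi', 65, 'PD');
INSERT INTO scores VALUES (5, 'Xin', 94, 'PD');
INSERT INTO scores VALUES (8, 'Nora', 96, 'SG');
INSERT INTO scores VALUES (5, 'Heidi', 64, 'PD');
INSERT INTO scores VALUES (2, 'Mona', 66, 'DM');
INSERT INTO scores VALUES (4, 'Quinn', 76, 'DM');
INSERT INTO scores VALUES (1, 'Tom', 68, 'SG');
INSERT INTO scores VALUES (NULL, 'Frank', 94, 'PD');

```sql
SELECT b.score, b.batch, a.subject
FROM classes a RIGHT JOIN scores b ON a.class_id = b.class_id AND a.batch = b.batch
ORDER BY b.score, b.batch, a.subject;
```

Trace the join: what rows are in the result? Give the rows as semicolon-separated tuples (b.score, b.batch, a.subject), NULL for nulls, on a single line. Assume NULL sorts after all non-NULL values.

(64, PD, NULL); (65, PD, NULL); (66, DM, NULL); (68, SG, NULL); (76, DM, NULL); (84, SG, NULL); (94, PD, NULL); (94, PD, NULL); (96, SG, NULL)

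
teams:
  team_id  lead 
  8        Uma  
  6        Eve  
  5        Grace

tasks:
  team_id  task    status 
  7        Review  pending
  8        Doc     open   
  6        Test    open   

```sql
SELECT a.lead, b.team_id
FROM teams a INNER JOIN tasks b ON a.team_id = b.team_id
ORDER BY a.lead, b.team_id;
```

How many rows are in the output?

INNER JOIN keeps only pairs where the ON condition holds.
Matching on a.team_id = b.team_id.
Matched pairs: 2.
Total: 2 rows.

2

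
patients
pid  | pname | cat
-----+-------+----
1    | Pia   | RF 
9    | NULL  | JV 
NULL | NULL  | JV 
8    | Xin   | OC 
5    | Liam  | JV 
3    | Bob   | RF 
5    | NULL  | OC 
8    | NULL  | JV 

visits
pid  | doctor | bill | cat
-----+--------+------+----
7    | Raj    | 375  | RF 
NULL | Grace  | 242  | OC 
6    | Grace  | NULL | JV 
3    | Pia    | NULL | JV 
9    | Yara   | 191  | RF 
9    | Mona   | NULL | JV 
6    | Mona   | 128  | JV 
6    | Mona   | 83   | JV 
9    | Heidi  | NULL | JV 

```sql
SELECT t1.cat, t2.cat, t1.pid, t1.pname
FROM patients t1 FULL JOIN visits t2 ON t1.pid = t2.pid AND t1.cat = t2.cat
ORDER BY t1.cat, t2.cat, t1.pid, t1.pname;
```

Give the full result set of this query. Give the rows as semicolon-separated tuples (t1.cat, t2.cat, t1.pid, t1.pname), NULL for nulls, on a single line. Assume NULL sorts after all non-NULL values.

(JV, JV, 9, NULL); (JV, JV, 9, NULL); (JV, NULL, 5, Liam); (JV, NULL, 8, NULL); (JV, NULL, NULL, NULL); (OC, NULL, 5, NULL); (OC, NULL, 8, Xin); (RF, NULL, 1, Pia); (RF, NULL, 3, Bob); (NULL, JV, NULL, NULL); (NULL, JV, NULL, NULL); (NULL, JV, NULL, NULL); (NULL, JV, NULL, NULL); (NULL, OC, NULL, NULL); (NULL, RF, NULL, NULL); (NULL, RF, NULL, NULL)

FULL OUTER JOIN keeps every row from both sides; unmatched rows get NULL for the other side's columns.
Matching on t1.pid = t2.pid AND t1.cat = t2.cat. A NULL in a compared column never satisfies the condition.
Matched pairs: 2; unmatched t1 rows kept: 7; unmatched t2 rows kept: 7.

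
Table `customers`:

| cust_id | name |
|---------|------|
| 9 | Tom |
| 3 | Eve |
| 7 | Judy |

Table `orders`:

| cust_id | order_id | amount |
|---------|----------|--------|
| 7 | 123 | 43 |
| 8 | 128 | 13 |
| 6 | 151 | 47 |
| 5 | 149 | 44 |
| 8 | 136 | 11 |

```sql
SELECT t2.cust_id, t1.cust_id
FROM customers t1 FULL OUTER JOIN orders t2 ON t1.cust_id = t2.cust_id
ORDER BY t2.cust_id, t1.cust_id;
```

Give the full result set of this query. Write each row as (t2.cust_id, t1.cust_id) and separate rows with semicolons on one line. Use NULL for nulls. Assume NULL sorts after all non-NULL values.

(5, NULL); (6, NULL); (7, 7); (8, NULL); (8, NULL); (NULL, 3); (NULL, 9)

FULL OUTER JOIN keeps every row from both sides; unmatched rows get NULL for the other side's columns.
Matching on t1.cust_id = t2.cust_id.
Matched pairs: 1; unmatched t1 rows kept: 2; unmatched t2 rows kept: 4.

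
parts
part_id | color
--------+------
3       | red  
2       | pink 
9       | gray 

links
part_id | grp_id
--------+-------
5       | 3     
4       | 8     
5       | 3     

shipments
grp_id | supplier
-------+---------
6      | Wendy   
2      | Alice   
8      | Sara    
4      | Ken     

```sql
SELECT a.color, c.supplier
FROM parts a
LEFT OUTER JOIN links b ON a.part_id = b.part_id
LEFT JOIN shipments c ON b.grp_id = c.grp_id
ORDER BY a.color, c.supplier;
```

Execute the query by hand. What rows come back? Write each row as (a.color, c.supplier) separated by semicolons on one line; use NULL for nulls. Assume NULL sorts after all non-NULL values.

(gray, NULL); (pink, NULL); (red, NULL)

Joins associate left-to-right: parts LEFT JOIN links on part_id gives 3 intermediate row(s).
Then LEFT JOIN `shipments c` on grp_id: each of those 3 rows is kept; rows whose b.grp_id has no match in c get NULL for c's columns.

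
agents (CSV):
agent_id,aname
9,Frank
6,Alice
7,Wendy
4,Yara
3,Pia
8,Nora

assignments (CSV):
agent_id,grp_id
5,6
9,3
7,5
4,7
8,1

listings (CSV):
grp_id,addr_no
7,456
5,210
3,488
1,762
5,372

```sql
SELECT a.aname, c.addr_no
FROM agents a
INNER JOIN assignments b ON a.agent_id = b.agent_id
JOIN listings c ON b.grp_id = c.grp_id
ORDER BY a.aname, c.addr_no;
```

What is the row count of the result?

5

Step 1 — a INNER JOIN b on agent_id → 4 row(s).
Then INNER JOIN `listings c` on grp_id: keep only rows whose b.grp_id appears in c.
Result: 5 row(s).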